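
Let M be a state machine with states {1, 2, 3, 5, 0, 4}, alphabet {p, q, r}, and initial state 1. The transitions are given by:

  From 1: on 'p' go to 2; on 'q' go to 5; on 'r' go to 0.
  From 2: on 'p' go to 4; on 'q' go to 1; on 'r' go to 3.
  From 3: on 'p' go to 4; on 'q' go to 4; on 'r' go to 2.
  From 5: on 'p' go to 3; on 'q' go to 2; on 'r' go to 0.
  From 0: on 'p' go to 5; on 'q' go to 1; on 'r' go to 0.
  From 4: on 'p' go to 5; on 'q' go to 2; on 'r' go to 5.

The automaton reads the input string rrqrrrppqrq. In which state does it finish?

2

Trace: 1 -r-> 0 -r-> 0 -q-> 1 -r-> 0 -r-> 0 -r-> 0 -p-> 5 -p-> 3 -q-> 4 -r-> 5 -q-> 2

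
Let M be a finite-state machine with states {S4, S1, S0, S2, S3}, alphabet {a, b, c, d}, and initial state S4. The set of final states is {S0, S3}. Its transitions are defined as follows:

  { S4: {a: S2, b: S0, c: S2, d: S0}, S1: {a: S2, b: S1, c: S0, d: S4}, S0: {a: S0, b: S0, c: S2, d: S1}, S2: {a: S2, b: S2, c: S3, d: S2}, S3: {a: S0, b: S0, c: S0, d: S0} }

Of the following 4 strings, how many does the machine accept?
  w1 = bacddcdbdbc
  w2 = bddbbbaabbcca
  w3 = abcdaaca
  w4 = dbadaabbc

w1:
  start at S4
  read 'b': S4 → S0
  read 'a': S0 → S0
  read 'c': S0 → S2
  read 'd': S2 → S2
  read 'd': S2 → S2
  read 'c': S2 → S3
  read 'd': S3 → S0
  read 'b': S0 → S0
  read 'd': S0 → S1
  read 'b': S1 → S1
  read 'c': S1 → S0
  end S0, accepted
w2:
  start at S4
  read 'b': S4 → S0
  read 'd': S0 → S1
  read 'd': S1 → S4
  read 'b': S4 → S0
  read 'b': S0 → S0
  read 'b': S0 → S0
  read 'a': S0 → S0
  read 'a': S0 → S0
  read 'b': S0 → S0
  read 'b': S0 → S0
  read 'c': S0 → S2
  read 'c': S2 → S3
  read 'a': S3 → S0
  end S0, accepted
w3:
  start at S4
  read 'a': S4 → S2
  read 'b': S2 → S2
  read 'c': S2 → S3
  read 'd': S3 → S0
  read 'a': S0 → S0
  read 'a': S0 → S0
  read 'c': S0 → S2
  read 'a': S2 → S2
  end S2, rejected
w4:
  start at S4
  read 'd': S4 → S0
  read 'b': S0 → S0
  read 'a': S0 → S0
  read 'd': S0 → S1
  read 'a': S1 → S2
  read 'a': S2 → S2
  read 'b': S2 → S2
  read 'b': S2 → S2
  read 'c': S2 → S3
  end S3, accepted

3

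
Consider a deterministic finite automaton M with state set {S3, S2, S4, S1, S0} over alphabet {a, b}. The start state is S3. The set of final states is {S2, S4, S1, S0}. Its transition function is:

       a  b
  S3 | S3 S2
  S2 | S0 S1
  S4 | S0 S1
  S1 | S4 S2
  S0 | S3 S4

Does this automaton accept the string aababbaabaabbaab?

S3 → S3 → S3 → S2 → S0 → S4 → S1 → S4 → S0 → S4 → S0 → S3 → S2 → S1 → S4 → S0 → S4
End state S4 is accepting.

Yes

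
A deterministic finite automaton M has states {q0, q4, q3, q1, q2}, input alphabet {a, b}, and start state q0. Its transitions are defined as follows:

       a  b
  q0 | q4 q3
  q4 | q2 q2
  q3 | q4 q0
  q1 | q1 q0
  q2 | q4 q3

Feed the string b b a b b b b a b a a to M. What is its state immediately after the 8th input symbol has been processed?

q4

q0 → q3 → q0 → q4 → q2 → q3 → q0 → q3 → q4
After 8 symbols: q4.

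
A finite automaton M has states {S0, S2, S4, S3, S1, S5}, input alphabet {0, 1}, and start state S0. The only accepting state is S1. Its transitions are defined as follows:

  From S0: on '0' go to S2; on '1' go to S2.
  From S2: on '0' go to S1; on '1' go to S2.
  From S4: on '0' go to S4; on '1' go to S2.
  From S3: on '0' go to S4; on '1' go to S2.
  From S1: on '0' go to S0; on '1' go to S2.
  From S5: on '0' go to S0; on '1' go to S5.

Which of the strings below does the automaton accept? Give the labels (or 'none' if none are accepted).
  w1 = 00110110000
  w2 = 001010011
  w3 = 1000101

w1

w1: Trace: S0 -0-> S2 -0-> S1 -1-> S2 -1-> S2 -0-> S1 -1-> S2 -1-> S2 -0-> S1 -0-> S0 -0-> S2 -0-> S1  → end S1, accepted
w2: Trace: S0 -0-> S2 -0-> S1 -1-> S2 -0-> S1 -1-> S2 -0-> S1 -0-> S0 -1-> S2 -1-> S2  → end S2, rejected
w3: Trace: S0 -1-> S2 -0-> S1 -0-> S0 -0-> S2 -1-> S2 -0-> S1 -1-> S2  → end S2, rejected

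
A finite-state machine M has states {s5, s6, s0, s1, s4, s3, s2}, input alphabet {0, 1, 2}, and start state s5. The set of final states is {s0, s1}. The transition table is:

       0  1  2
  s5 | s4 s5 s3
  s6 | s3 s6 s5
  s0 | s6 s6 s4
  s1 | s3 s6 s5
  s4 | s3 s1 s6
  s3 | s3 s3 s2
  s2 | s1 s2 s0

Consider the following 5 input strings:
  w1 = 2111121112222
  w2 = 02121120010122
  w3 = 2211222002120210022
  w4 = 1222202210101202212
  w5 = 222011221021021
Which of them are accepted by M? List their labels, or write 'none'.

w1: s5 → s3 → s3 → s3 → s3 → s3 → s2 → s2 → s2 → s2 → s0 → s4 → s6 → s5  → end s5, rejected
w2: s5 → s4 → s6 → s6 → s5 → s5 → s5 → s3 → s3 → s3 → s3 → s3 → s3 → s2 → s0  → end s0, accepted
w3: s5 → s3 → s2 → s2 → s2 → s0 → s4 → s6 → s3 → s3 → s2 → s2 → s0 → s6 → s5 → s5 → s4 → s3 → s2 → s0  → end s0, accepted
w4: s5 → s5 → s3 → s2 → s0 → s4 → s3 → s2 → s0 → s6 → s3 → s3 → s3 → s3 → s2 → s1 → s5 → s3 → s3 → s2  → end s2, rejected
w5: s5 → s3 → s2 → s0 → s6 → s6 → s6 → s5 → s3 → s3 → s3 → s2 → s2 → s1 → s5 → s5  → end s5, rejected

w2, w3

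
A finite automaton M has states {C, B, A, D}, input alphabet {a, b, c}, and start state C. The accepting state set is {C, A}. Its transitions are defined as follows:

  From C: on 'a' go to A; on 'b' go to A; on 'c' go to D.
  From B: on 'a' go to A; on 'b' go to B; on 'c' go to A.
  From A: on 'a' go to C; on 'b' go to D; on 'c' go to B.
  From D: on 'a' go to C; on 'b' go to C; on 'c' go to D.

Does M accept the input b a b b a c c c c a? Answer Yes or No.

Trace: C -b-> A -a-> C -b-> A -b-> D -a-> C -c-> D -c-> D -c-> D -c-> D -a-> C
End state C is accepting.

Yes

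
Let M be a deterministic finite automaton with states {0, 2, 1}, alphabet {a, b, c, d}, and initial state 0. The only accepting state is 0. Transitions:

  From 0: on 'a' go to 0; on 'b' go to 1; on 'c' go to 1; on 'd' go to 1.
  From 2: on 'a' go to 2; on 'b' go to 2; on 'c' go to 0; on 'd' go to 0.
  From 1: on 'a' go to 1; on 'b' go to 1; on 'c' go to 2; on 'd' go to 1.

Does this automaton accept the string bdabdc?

No

0 → 1 → 1 → 1 → 1 → 1 → 2
End state 2 is not accepting.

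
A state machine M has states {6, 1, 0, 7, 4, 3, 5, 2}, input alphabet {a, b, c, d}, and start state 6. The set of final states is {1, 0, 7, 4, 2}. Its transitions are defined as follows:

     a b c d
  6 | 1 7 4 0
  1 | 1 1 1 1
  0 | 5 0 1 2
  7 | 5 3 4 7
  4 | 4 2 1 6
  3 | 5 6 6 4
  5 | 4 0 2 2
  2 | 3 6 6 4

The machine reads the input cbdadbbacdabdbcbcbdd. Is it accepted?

No

6 → 4 → 2 → 4 → 4 → 6 → 7 → 3 → 5 → 2 → 4 → 4 → 2 → 4 → 2 → 6 → 7 → 4 → 2 → 4 → 6
End state 6 is not accepting.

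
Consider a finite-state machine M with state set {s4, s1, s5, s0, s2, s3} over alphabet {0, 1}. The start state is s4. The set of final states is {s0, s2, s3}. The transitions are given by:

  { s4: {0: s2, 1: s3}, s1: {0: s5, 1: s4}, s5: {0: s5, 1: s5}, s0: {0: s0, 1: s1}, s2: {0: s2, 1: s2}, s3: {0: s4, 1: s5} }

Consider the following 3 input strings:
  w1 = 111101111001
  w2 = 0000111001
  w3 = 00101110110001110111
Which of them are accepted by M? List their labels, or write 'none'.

w1: s4 → s3 → s5 → s5 → s5 → s5 → s5 → s5 → s5 → s5 → s5 → s5 → s5  → end s5, rejected
w2: s4 → s2 → s2 → s2 → s2 → s2 → s2 → s2 → s2 → s2 → s2  → end s2, accepted
w3: s4 → s2 → s2 → s2 → s2 → s2 → s2 → s2 → s2 → s2 → s2 → s2 → s2 → s2 → s2 → s2 → s2 → s2 → s2 → s2 → s2  → end s2, accepted

w2, w3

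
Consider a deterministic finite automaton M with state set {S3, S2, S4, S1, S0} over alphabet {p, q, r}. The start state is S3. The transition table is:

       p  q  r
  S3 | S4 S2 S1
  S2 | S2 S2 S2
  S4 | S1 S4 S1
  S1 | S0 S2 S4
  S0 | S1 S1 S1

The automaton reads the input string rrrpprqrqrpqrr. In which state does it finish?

S2

start at S3
read 'r': S3 → S1
read 'r': S1 → S4
read 'r': S4 → S1
read 'p': S1 → S0
read 'p': S0 → S1
read 'r': S1 → S4
read 'q': S4 → S4
read 'r': S4 → S1
read 'q': S1 → S2
read 'r': S2 → S2
read 'p': S2 → S2
read 'q': S2 → S2
read 'r': S2 → S2
read 'r': S2 → S2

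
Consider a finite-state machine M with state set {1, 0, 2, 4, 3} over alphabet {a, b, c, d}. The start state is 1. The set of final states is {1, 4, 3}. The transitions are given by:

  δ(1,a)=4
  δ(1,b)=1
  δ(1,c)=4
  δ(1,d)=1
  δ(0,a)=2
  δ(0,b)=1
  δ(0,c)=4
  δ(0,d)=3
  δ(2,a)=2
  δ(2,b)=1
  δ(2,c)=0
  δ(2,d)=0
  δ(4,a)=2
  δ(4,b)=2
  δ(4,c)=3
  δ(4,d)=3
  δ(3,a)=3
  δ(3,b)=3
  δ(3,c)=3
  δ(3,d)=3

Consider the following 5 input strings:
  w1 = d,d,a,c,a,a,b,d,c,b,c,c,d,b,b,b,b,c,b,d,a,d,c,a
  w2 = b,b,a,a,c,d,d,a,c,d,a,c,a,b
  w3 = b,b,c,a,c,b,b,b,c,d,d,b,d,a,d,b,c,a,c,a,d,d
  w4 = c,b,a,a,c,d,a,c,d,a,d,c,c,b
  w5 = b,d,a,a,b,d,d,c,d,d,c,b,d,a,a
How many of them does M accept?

5

w1:
  start at 1
  read 'd': 1 → 1
  read 'd': 1 → 1
  read 'a': 1 → 4
  read 'c': 4 → 3
  read 'a': 3 → 3
  read 'a': 3 → 3
  read 'b': 3 → 3
  read 'd': 3 → 3
  read 'c': 3 → 3
  read 'b': 3 → 3
  read 'c': 3 → 3
  read 'c': 3 → 3
  read 'd': 3 → 3
  read 'b': 3 → 3
  read 'b': 3 → 3
  read 'b': 3 → 3
  read 'b': 3 → 3
  read 'c': 3 → 3
  read 'b': 3 → 3
  read 'd': 3 → 3
  read 'a': 3 → 3
  read 'd': 3 → 3
  read 'c': 3 → 3
  read 'a': 3 → 3
  end 3, accepted
w2:
  start at 1
  read 'b': 1 → 1
  read 'b': 1 → 1
  read 'a': 1 → 4
  read 'a': 4 → 2
  read 'c': 2 → 0
  read 'd': 0 → 3
  read 'd': 3 → 3
  read 'a': 3 → 3
  read 'c': 3 → 3
  read 'd': 3 → 3
  read 'a': 3 → 3
  read 'c': 3 → 3
  read 'a': 3 → 3
  read 'b': 3 → 3
  end 3, accepted
w3:
  start at 1
  read 'b': 1 → 1
  read 'b': 1 → 1
  read 'c': 1 → 4
  read 'a': 4 → 2
  read 'c': 2 → 0
  read 'b': 0 → 1
  read 'b': 1 → 1
  read 'b': 1 → 1
  read 'c': 1 → 4
  read 'd': 4 → 3
  read 'd': 3 → 3
  read 'b': 3 → 3
  read 'd': 3 → 3
  read 'a': 3 → 3
  read 'd': 3 → 3
  read 'b': 3 → 3
  read 'c': 3 → 3
  read 'a': 3 → 3
  read 'c': 3 → 3
  read 'a': 3 → 3
  read 'd': 3 → 3
  read 'd': 3 → 3
  end 3, accepted
w4:
  start at 1
  read 'c': 1 → 4
  read 'b': 4 → 2
  read 'a': 2 → 2
  read 'a': 2 → 2
  read 'c': 2 → 0
  read 'd': 0 → 3
  read 'a': 3 → 3
  read 'c': 3 → 3
  read 'd': 3 → 3
  read 'a': 3 → 3
  read 'd': 3 → 3
  read 'c': 3 → 3
  read 'c': 3 → 3
  read 'b': 3 → 3
  end 3, accepted
w5:
  start at 1
  read 'b': 1 → 1
  read 'd': 1 → 1
  read 'a': 1 → 4
  read 'a': 4 → 2
  read 'b': 2 → 1
  read 'd': 1 → 1
  read 'd': 1 → 1
  read 'c': 1 → 4
  read 'd': 4 → 3
  read 'd': 3 → 3
  read 'c': 3 → 3
  read 'b': 3 → 3
  read 'd': 3 → 3
  read 'a': 3 → 3
  read 'a': 3 → 3
  end 3, accepted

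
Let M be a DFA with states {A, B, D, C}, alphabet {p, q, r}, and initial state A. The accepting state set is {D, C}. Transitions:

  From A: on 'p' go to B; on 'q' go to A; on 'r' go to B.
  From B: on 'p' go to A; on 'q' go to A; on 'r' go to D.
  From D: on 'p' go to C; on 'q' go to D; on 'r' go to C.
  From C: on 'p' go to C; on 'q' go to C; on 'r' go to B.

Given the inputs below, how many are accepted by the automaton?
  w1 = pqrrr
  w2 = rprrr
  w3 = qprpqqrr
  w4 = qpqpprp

w1: Trace: A -p-> B -q-> A -r-> B -r-> D -r-> C  → end C, accepted
w2: Trace: A -r-> B -p-> A -r-> B -r-> D -r-> C  → end C, accepted
w3: Trace: A -q-> A -p-> B -r-> D -p-> C -q-> C -q-> C -r-> B -r-> D  → end D, accepted
w4: Trace: A -q-> A -p-> B -q-> A -p-> B -p-> A -r-> B -p-> A  → end A, rejected

3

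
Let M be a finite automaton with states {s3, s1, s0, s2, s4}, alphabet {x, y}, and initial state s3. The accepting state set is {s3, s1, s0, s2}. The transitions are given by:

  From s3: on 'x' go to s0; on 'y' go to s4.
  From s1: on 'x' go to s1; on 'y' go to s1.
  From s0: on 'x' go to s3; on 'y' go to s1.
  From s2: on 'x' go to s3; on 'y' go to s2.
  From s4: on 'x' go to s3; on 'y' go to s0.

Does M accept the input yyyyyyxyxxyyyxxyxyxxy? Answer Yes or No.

start at s3
read 'y': s3 → s4
read 'y': s4 → s0
read 'y': s0 → s1
read 'y': s1 → s1
read 'y': s1 → s1
read 'y': s1 → s1
read 'x': s1 → s1
read 'y': s1 → s1
read 'x': s1 → s1
read 'x': s1 → s1
read 'y': s1 → s1
read 'y': s1 → s1
read 'y': s1 → s1
read 'x': s1 → s1
read 'x': s1 → s1
read 'y': s1 → s1
read 'x': s1 → s1
read 'y': s1 → s1
read 'x': s1 → s1
read 'x': s1 → s1
read 'y': s1 → s1
End state s1 is accepting.

Yes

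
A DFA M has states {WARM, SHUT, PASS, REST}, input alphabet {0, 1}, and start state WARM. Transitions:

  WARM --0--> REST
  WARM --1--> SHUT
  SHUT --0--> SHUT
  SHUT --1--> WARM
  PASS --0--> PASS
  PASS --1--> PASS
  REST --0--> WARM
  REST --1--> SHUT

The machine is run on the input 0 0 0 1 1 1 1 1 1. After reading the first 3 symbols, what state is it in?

start at WARM
read '0': WARM → REST
read '0': REST → WARM
read '0': WARM → REST
After 3 symbols: REST.

REST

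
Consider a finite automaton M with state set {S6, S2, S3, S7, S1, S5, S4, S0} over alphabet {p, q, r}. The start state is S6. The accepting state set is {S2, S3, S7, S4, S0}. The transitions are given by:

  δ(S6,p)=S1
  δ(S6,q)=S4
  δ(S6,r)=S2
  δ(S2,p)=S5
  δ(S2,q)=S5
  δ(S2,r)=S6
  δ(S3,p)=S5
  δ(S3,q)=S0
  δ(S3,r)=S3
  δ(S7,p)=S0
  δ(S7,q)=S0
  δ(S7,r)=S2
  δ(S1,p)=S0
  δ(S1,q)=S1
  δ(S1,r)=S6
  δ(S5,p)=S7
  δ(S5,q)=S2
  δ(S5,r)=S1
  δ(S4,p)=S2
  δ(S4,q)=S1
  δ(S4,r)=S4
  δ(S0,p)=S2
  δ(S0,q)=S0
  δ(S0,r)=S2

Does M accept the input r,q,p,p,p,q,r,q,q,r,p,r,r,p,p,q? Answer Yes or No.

Yes

start at S6
read 'r': S6 → S2
read 'q': S2 → S5
read 'p': S5 → S7
read 'p': S7 → S0
read 'p': S0 → S2
read 'q': S2 → S5
read 'r': S5 → S1
read 'q': S1 → S1
read 'q': S1 → S1
read 'r': S1 → S6
read 'p': S6 → S1
read 'r': S1 → S6
read 'r': S6 → S2
read 'p': S2 → S5
read 'p': S5 → S7
read 'q': S7 → S0
End state S0 is accepting.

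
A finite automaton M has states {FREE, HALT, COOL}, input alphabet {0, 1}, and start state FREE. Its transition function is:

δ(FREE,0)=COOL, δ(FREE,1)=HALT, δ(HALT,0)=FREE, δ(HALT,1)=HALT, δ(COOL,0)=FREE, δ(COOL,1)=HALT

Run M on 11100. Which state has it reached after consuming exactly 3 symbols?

Trace: FREE -1-> HALT -1-> HALT -1-> HALT
After 3 symbols: HALT.

HALT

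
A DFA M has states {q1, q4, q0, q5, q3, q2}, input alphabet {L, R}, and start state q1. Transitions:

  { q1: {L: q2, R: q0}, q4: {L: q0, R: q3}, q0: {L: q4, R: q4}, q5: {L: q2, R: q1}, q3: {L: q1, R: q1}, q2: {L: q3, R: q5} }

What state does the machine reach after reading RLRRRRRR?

q1

q1 → q0 → q4 → q3 → q1 → q0 → q4 → q3 → q1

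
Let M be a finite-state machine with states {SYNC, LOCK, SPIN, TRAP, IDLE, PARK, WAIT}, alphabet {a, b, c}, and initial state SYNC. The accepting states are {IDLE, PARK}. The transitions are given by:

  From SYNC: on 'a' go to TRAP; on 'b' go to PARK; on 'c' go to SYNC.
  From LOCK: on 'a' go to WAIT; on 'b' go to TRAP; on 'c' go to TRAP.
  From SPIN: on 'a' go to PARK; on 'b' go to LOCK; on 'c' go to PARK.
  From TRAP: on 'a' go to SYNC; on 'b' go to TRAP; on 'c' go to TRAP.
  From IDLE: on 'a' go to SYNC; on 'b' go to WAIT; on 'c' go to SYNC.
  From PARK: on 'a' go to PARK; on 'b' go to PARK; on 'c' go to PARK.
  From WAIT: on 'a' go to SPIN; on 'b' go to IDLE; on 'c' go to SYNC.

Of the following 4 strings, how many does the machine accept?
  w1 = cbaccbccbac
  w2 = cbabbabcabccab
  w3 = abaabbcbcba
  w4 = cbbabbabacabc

w1: Trace: SYNC -c-> SYNC -b-> PARK -a-> PARK -c-> PARK -c-> PARK -b-> PARK -c-> PARK -c-> PARK -b-> PARK -a-> PARK -c-> PARK  → end PARK, accepted
w2: Trace: SYNC -c-> SYNC -b-> PARK -a-> PARK -b-> PARK -b-> PARK -a-> PARK -b-> PARK -c-> PARK -a-> PARK -b-> PARK -c-> PARK -c-> PARK -a-> PARK -b-> PARK  → end PARK, accepted
w3: Trace: SYNC -a-> TRAP -b-> TRAP -a-> SYNC -a-> TRAP -b-> TRAP -b-> TRAP -c-> TRAP -b-> TRAP -c-> TRAP -b-> TRAP -a-> SYNC  → end SYNC, rejected
w4: Trace: SYNC -c-> SYNC -b-> PARK -b-> PARK -a-> PARK -b-> PARK -b-> PARK -a-> PARK -b-> PARK -a-> PARK -c-> PARK -a-> PARK -b-> PARK -c-> PARK  → end PARK, accepted

3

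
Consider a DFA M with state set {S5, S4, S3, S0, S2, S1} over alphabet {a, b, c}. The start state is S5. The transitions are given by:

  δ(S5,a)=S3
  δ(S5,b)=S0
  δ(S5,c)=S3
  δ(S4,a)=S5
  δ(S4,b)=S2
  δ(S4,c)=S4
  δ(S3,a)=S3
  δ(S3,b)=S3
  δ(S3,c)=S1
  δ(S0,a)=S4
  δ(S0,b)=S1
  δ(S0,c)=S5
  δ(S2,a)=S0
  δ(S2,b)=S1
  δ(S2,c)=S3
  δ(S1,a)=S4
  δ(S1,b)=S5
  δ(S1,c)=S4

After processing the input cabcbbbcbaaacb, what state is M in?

Trace: S5 -c-> S3 -a-> S3 -b-> S3 -c-> S1 -b-> S5 -b-> S0 -b-> S1 -c-> S4 -b-> S2 -a-> S0 -a-> S4 -a-> S5 -c-> S3 -b-> S3

S3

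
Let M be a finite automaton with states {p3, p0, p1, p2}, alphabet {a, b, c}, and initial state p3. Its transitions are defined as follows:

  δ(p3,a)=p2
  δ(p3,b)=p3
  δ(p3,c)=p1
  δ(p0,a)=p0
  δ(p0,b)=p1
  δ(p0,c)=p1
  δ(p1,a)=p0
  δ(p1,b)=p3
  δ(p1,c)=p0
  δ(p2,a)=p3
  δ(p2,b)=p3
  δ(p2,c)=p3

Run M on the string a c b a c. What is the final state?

Trace: p3 -a-> p2 -c-> p3 -b-> p3 -a-> p2 -c-> p3

p3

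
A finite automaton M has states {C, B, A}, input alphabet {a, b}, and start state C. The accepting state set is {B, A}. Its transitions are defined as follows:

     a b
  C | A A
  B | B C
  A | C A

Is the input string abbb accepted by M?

Trace: C -a-> A -b-> A -b-> A -b-> A
End state A is accepting.

Yes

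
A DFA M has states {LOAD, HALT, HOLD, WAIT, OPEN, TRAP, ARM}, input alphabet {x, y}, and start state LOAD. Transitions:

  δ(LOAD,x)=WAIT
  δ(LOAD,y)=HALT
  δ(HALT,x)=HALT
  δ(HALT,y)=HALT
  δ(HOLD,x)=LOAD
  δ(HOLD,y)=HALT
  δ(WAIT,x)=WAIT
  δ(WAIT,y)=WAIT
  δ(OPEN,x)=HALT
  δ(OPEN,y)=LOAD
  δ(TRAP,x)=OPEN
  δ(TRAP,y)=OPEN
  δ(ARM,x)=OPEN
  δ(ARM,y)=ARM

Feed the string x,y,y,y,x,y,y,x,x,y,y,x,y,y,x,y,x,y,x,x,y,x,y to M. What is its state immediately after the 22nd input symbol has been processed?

WAIT

start at LOAD
read 'x': LOAD → WAIT
read 'y': WAIT → WAIT
read 'y': WAIT → WAIT
read 'y': WAIT → WAIT
read 'x': WAIT → WAIT
read 'y': WAIT → WAIT
read 'y': WAIT → WAIT
read 'x': WAIT → WAIT
read 'x': WAIT → WAIT
read 'y': WAIT → WAIT
read 'y': WAIT → WAIT
read 'x': WAIT → WAIT
read 'y': WAIT → WAIT
read 'y': WAIT → WAIT
read 'x': WAIT → WAIT
read 'y': WAIT → WAIT
read 'x': WAIT → WAIT
read 'y': WAIT → WAIT
read 'x': WAIT → WAIT
read 'x': WAIT → WAIT
read 'y': WAIT → WAIT
read 'x': WAIT → WAIT
After 22 symbols: WAIT.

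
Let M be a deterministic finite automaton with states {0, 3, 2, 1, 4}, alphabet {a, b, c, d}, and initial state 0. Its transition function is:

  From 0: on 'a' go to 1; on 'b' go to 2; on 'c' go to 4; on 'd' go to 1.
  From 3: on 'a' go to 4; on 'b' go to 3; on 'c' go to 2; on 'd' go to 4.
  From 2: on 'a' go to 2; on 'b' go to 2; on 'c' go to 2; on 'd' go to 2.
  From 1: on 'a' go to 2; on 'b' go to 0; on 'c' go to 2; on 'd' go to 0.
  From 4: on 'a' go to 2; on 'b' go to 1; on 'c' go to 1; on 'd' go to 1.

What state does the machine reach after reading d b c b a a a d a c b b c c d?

0 → 1 → 0 → 4 → 1 → 2 → 2 → 2 → 2 → 2 → 2 → 2 → 2 → 2 → 2 → 2

2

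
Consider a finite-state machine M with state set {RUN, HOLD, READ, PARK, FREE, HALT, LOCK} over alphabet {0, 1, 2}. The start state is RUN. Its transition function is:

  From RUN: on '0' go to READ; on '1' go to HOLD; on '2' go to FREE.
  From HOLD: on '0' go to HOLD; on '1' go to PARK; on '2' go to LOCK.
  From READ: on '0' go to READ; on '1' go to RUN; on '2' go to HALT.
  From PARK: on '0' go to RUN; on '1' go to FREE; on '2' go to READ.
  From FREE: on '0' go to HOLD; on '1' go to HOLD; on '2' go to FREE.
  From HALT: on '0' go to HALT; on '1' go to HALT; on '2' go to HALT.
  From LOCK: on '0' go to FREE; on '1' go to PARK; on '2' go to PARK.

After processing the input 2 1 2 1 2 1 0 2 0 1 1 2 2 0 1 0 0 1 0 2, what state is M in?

HALT

start at RUN
read '2': RUN → FREE
read '1': FREE → HOLD
read '2': HOLD → LOCK
read '1': LOCK → PARK
read '2': PARK → READ
read '1': READ → RUN
read '0': RUN → READ
read '2': READ → HALT
read '0': HALT → HALT
read '1': HALT → HALT
read '1': HALT → HALT
read '2': HALT → HALT
read '2': HALT → HALT
read '0': HALT → HALT
read '1': HALT → HALT
read '0': HALT → HALT
read '0': HALT → HALT
read '1': HALT → HALT
read '0': HALT → HALT
read '2': HALT → HALT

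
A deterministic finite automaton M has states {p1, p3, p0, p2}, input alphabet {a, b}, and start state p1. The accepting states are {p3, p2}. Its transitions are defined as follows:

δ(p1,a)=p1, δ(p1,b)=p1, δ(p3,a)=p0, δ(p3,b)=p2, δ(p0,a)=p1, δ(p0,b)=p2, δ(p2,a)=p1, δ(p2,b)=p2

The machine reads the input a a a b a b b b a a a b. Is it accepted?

No

Trace: p1 -a-> p1 -a-> p1 -a-> p1 -b-> p1 -a-> p1 -b-> p1 -b-> p1 -b-> p1 -a-> p1 -a-> p1 -a-> p1 -b-> p1
End state p1 is not accepting.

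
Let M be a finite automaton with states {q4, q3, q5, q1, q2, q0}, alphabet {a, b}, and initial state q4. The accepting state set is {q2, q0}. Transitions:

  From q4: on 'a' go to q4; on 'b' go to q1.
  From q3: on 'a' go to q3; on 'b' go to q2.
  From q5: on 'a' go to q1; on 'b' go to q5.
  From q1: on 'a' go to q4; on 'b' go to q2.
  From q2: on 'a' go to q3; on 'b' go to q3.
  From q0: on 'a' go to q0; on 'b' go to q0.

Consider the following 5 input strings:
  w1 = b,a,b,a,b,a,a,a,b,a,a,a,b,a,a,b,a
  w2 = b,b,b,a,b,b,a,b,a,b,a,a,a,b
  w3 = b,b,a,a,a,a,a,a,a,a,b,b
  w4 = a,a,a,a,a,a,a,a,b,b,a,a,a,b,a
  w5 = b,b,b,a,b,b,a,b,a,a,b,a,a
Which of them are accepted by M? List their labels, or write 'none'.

w1:
  start at q4
  read 'b': q4 → q1
  read 'a': q1 → q4
  read 'b': q4 → q1
  read 'a': q1 → q4
  read 'b': q4 → q1
  read 'a': q1 → q4
  read 'a': q4 → q4
  read 'a': q4 → q4
  read 'b': q4 → q1
  read 'a': q1 → q4
  read 'a': q4 → q4
  read 'a': q4 → q4
  read 'b': q4 → q1
  read 'a': q1 → q4
  read 'a': q4 → q4
  read 'b': q4 → q1
  read 'a': q1 → q4
  end q4, rejected
w2:
  start at q4
  read 'b': q4 → q1
  read 'b': q1 → q2
  read 'b': q2 → q3
  read 'a': q3 → q3
  read 'b': q3 → q2
  read 'b': q2 → q3
  read 'a': q3 → q3
  read 'b': q3 → q2
  read 'a': q2 → q3
  read 'b': q3 → q2
  read 'a': q2 → q3
  read 'a': q3 → q3
  read 'a': q3 → q3
  read 'b': q3 → q2
  end q2, accepted
w3:
  start at q4
  read 'b': q4 → q1
  read 'b': q1 → q2
  read 'a': q2 → q3
  read 'a': q3 → q3
  read 'a': q3 → q3
  read 'a': q3 → q3
  read 'a': q3 → q3
  read 'a': q3 → q3
  read 'a': q3 → q3
  read 'a': q3 → q3
  read 'b': q3 → q2
  read 'b': q2 → q3
  end q3, rejected
w4:
  start at q4
  read 'a': q4 → q4
  read 'a': q4 → q4
  read 'a': q4 → q4
  read 'a': q4 → q4
  read 'a': q4 → q4
  read 'a': q4 → q4
  read 'a': q4 → q4
  read 'a': q4 → q4
  read 'b': q4 → q1
  read 'b': q1 → q2
  read 'a': q2 → q3
  read 'a': q3 → q3
  read 'a': q3 → q3
  read 'b': q3 → q2
  read 'a': q2 → q3
  end q3, rejected
w5:
  start at q4
  read 'b': q4 → q1
  read 'b': q1 → q2
  read 'b': q2 → q3
  read 'a': q3 → q3
  read 'b': q3 → q2
  read 'b': q2 → q3
  read 'a': q3 → q3
  read 'b': q3 → q2
  read 'a': q2 → q3
  read 'a': q3 → q3
  read 'b': q3 → q2
  read 'a': q2 → q3
  read 'a': q3 → q3
  end q3, rejected

w2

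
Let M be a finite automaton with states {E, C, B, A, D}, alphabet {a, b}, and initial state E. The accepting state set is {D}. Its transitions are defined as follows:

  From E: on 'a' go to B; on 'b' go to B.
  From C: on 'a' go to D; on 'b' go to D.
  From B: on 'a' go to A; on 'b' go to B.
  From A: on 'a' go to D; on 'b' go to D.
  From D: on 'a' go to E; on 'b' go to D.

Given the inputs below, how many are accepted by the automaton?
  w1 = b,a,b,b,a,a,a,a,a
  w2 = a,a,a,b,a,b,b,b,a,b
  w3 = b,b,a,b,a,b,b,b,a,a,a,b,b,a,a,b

w1:
  start at E
  read 'b': E → B
  read 'a': B → A
  read 'b': A → D
  read 'b': D → D
  read 'a': D → E
  read 'a': E → B
  read 'a': B → A
  read 'a': A → D
  read 'a': D → E
  end E, rejected
w2:
  start at E
  read 'a': E → B
  read 'a': B → A
  read 'a': A → D
  read 'b': D → D
  read 'a': D → E
  read 'b': E → B
  read 'b': B → B
  read 'b': B → B
  read 'a': B → A
  read 'b': A → D
  end D, accepted
w3:
  start at E
  read 'b': E → B
  read 'b': B → B
  read 'a': B → A
  read 'b': A → D
  read 'a': D → E
  read 'b': E → B
  read 'b': B → B
  read 'b': B → B
  read 'a': B → A
  read 'a': A → D
  read 'a': D → E
  read 'b': E → B
  read 'b': B → B
  read 'a': B → A
  read 'a': A → D
  read 'b': D → D
  end D, accepted

2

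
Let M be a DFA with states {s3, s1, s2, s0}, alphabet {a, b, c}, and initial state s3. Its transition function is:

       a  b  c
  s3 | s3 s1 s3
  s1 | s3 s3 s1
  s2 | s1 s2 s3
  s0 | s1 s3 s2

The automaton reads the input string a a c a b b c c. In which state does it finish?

s3

start at s3
read 'a': s3 → s3
read 'a': s3 → s3
read 'c': s3 → s3
read 'a': s3 → s3
read 'b': s3 → s1
read 'b': s1 → s3
read 'c': s3 → s3
read 'c': s3 → s3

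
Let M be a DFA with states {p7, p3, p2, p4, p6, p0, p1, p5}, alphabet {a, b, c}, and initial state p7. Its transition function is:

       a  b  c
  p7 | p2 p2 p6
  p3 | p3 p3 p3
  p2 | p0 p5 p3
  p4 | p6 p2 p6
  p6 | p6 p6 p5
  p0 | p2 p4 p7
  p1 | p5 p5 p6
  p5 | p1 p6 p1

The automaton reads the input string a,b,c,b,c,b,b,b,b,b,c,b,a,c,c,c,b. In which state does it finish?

start at p7
read 'a': p7 → p2
read 'b': p2 → p5
read 'c': p5 → p1
read 'b': p1 → p5
read 'c': p5 → p1
read 'b': p1 → p5
read 'b': p5 → p6
read 'b': p6 → p6
read 'b': p6 → p6
read 'b': p6 → p6
read 'c': p6 → p5
read 'b': p5 → p6
read 'a': p6 → p6
read 'c': p6 → p5
read 'c': p5 → p1
read 'c': p1 → p6
read 'b': p6 → p6

p6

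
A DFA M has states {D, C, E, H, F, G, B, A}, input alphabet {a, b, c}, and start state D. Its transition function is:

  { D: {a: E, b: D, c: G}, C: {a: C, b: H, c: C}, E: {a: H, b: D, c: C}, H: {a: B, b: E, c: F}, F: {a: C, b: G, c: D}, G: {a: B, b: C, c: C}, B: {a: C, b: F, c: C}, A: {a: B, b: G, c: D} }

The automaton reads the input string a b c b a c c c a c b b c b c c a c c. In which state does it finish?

D → E → D → G → C → C → C → C → C → C → C → H → E → C → H → F → D → E → C → C

C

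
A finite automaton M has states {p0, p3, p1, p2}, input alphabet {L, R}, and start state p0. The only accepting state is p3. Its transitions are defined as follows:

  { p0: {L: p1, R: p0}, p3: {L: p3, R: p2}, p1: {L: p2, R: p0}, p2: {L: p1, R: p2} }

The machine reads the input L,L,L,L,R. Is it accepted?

No

start at p0
read 'L': p0 → p1
read 'L': p1 → p2
read 'L': p2 → p1
read 'L': p1 → p2
read 'R': p2 → p2
End state p2 is not accepting.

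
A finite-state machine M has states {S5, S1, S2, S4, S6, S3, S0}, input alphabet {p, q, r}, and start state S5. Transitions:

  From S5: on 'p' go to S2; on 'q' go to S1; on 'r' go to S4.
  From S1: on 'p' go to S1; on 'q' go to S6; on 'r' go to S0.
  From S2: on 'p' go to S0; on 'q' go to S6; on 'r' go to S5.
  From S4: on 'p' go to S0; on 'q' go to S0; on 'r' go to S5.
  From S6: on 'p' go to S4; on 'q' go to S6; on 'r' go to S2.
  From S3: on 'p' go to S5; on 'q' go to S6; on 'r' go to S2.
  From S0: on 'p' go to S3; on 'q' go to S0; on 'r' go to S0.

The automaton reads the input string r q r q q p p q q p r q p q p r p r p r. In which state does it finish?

S5

start at S5
read 'r': S5 → S4
read 'q': S4 → S0
read 'r': S0 → S0
read 'q': S0 → S0
read 'q': S0 → S0
read 'p': S0 → S3
read 'p': S3 → S5
read 'q': S5 → S1
read 'q': S1 → S6
read 'p': S6 → S4
read 'r': S4 → S5
read 'q': S5 → S1
read 'p': S1 → S1
read 'q': S1 → S6
read 'p': S6 → S4
read 'r': S4 → S5
read 'p': S5 → S2
read 'r': S2 → S5
read 'p': S5 → S2
read 'r': S2 → S5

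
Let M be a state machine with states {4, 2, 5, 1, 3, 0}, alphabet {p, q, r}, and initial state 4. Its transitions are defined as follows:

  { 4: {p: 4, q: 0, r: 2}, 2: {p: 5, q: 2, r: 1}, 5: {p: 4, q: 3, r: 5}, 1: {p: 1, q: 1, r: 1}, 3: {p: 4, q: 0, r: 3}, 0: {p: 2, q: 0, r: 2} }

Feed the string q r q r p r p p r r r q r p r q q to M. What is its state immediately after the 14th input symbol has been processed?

1

Trace: 4 -q-> 0 -r-> 2 -q-> 2 -r-> 1 -p-> 1 -r-> 1 -p-> 1 -p-> 1 -r-> 1 -r-> 1 -r-> 1 -q-> 1 -r-> 1 -p-> 1
After 14 symbols: 1.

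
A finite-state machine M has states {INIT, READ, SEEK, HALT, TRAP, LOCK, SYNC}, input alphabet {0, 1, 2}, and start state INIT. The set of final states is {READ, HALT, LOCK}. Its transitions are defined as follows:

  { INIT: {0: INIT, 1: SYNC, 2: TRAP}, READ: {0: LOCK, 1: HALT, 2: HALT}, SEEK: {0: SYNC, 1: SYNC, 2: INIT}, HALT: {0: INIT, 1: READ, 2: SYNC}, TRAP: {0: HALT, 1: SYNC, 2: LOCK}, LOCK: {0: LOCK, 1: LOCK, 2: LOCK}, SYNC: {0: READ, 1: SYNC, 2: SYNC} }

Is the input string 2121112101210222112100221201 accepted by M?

Trace: INIT -2-> TRAP -1-> SYNC -2-> SYNC -1-> SYNC -1-> SYNC -1-> SYNC -2-> SYNC -1-> SYNC -0-> READ -1-> HALT -2-> SYNC -1-> SYNC -0-> READ -2-> HALT -2-> SYNC -2-> SYNC -1-> SYNC -1-> SYNC -2-> SYNC -1-> SYNC -0-> READ -0-> LOCK -2-> LOCK -2-> LOCK -1-> LOCK -2-> LOCK -0-> LOCK -1-> LOCK
End state LOCK is accepting.

Yes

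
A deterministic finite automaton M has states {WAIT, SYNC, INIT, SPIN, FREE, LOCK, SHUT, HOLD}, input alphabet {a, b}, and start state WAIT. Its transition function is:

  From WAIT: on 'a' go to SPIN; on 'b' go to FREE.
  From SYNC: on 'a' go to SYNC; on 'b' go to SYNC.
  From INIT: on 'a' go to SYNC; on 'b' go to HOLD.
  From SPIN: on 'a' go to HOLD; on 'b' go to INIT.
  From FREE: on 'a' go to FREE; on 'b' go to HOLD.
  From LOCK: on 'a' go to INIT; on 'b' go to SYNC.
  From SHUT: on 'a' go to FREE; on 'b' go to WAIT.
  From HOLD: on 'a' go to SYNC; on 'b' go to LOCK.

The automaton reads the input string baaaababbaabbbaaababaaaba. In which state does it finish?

SYNC

start at WAIT
read 'b': WAIT → FREE
read 'a': FREE → FREE
read 'a': FREE → FREE
read 'a': FREE → FREE
read 'a': FREE → FREE
read 'b': FREE → HOLD
read 'a': HOLD → SYNC
read 'b': SYNC → SYNC
read 'b': SYNC → SYNC
read 'a': SYNC → SYNC
read 'a': SYNC → SYNC
read 'b': SYNC → SYNC
read 'b': SYNC → SYNC
read 'b': SYNC → SYNC
read 'a': SYNC → SYNC
read 'a': SYNC → SYNC
read 'a': SYNC → SYNC
read 'b': SYNC → SYNC
read 'a': SYNC → SYNC
read 'b': SYNC → SYNC
read 'a': SYNC → SYNC
read 'a': SYNC → SYNC
read 'a': SYNC → SYNC
read 'b': SYNC → SYNC
read 'a': SYNC → SYNC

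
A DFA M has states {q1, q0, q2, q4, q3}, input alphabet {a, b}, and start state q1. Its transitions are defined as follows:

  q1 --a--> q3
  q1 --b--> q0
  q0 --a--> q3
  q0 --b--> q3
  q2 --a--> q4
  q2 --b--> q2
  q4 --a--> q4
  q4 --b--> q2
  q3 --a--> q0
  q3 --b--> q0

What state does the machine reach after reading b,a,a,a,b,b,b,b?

start at q1
read 'b': q1 → q0
read 'a': q0 → q3
read 'a': q3 → q0
read 'a': q0 → q3
read 'b': q3 → q0
read 'b': q0 → q3
read 'b': q3 → q0
read 'b': q0 → q3

q3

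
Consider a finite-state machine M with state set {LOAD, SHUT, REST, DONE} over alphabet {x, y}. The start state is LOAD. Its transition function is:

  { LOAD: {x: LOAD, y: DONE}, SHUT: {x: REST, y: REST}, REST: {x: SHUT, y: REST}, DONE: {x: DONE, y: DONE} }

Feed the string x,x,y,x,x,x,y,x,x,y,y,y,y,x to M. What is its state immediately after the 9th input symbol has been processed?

start at LOAD
read 'x': LOAD → LOAD
read 'x': LOAD → LOAD
read 'y': LOAD → DONE
read 'x': DONE → DONE
read 'x': DONE → DONE
read 'x': DONE → DONE
read 'y': DONE → DONE
read 'x': DONE → DONE
read 'x': DONE → DONE
After 9 symbols: DONE.

DONE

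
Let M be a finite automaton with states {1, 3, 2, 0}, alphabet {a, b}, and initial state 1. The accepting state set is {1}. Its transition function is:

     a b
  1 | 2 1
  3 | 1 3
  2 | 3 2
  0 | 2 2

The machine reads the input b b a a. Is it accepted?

start at 1
read 'b': 1 → 1
read 'b': 1 → 1
read 'a': 1 → 2
read 'a': 2 → 3
End state 3 is not accepting.

No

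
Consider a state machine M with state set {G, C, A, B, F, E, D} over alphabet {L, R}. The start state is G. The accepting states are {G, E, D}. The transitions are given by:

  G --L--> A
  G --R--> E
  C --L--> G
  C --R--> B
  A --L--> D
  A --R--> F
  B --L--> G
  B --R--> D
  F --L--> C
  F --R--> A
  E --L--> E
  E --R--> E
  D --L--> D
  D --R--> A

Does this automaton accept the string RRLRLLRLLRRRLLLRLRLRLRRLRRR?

G → E → E → E → E → E → E → E → E → E → E → E → E → E → E → E → E → E → E → E → E → E → E → E → E → E → E → E
End state E is accepting.

Yes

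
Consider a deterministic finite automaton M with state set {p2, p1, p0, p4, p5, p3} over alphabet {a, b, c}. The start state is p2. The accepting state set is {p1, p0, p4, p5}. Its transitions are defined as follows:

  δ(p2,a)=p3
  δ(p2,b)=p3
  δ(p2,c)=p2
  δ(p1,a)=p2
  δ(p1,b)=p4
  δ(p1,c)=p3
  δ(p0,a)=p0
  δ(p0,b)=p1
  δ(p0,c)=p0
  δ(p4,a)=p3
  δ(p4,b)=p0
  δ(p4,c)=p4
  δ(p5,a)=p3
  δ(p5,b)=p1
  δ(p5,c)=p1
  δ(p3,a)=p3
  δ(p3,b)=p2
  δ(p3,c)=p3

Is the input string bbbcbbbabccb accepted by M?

No

start at p2
read 'b': p2 → p3
read 'b': p3 → p2
read 'b': p2 → p3
read 'c': p3 → p3
read 'b': p3 → p2
read 'b': p2 → p3
read 'b': p3 → p2
read 'a': p2 → p3
read 'b': p3 → p2
read 'c': p2 → p2
read 'c': p2 → p2
read 'b': p2 → p3
End state p3 is not accepting.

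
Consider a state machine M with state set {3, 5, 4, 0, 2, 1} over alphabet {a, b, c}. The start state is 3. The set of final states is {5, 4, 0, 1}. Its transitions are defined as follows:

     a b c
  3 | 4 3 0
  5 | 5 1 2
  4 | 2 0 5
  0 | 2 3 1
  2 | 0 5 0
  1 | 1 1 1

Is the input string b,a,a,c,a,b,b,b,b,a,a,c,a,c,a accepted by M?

Yes

start at 3
read 'b': 3 → 3
read 'a': 3 → 4
read 'a': 4 → 2
read 'c': 2 → 0
read 'a': 0 → 2
read 'b': 2 → 5
read 'b': 5 → 1
read 'b': 1 → 1
read 'b': 1 → 1
read 'a': 1 → 1
read 'a': 1 → 1
read 'c': 1 → 1
read 'a': 1 → 1
read 'c': 1 → 1
read 'a': 1 → 1
End state 1 is accepting.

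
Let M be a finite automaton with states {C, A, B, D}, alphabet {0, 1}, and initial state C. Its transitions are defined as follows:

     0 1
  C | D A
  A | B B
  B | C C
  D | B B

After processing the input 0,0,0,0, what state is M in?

D

Trace: C -0-> D -0-> B -0-> C -0-> D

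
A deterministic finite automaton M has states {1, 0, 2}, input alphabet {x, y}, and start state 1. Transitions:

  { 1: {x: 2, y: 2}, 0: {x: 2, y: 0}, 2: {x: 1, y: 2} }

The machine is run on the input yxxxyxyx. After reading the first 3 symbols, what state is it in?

Trace: 1 -y-> 2 -x-> 1 -x-> 2
After 3 symbols: 2.

2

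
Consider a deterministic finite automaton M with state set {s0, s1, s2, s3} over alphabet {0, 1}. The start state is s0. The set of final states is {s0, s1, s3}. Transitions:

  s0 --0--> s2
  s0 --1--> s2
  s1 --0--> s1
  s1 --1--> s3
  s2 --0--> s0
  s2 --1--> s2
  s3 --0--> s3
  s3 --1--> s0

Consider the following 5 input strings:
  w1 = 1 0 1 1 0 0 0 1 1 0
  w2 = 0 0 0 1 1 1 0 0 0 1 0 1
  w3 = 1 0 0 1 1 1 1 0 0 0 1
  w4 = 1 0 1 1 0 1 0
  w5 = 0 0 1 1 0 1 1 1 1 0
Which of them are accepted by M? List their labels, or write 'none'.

w1:
  start at s0
  read '1': s0 → s2
  read '0': s2 → s0
  read '1': s0 → s2
  read '1': s2 → s2
  read '0': s2 → s0
  read '0': s0 → s2
  read '0': s2 → s0
  read '1': s0 → s2
  read '1': s2 → s2
  read '0': s2 → s0
  end s0, accepted
w2:
  start at s0
  read '0': s0 → s2
  read '0': s2 → s0
  read '0': s0 → s2
  read '1': s2 → s2
  read '1': s2 → s2
  read '1': s2 → s2
  read '0': s2 → s0
  read '0': s0 → s2
  read '0': s2 → s0
  read '1': s0 → s2
  read '0': s2 → s0
  read '1': s0 → s2
  end s2, rejected
w3:
  start at s0
  read '1': s0 → s2
  read '0': s2 → s0
  read '0': s0 → s2
  read '1': s2 → s2
  read '1': s2 → s2
  read '1': s2 → s2
  read '1': s2 → s2
  read '0': s2 → s0
  read '0': s0 → s2
  read '0': s2 → s0
  read '1': s0 → s2
  end s2, rejected
w4:
  start at s0
  read '1': s0 → s2
  read '0': s2 → s0
  read '1': s0 → s2
  read '1': s2 → s2
  read '0': s2 → s0
  read '1': s0 → s2
  read '0': s2 → s0
  end s0, accepted
w5:
  start at s0
  read '0': s0 → s2
  read '0': s2 → s0
  read '1': s0 → s2
  read '1': s2 → s2
  read '0': s2 → s0
  read '1': s0 → s2
  read '1': s2 → s2
  read '1': s2 → s2
  read '1': s2 → s2
  read '0': s2 → s0
  end s0, accepted

w1, w4, w5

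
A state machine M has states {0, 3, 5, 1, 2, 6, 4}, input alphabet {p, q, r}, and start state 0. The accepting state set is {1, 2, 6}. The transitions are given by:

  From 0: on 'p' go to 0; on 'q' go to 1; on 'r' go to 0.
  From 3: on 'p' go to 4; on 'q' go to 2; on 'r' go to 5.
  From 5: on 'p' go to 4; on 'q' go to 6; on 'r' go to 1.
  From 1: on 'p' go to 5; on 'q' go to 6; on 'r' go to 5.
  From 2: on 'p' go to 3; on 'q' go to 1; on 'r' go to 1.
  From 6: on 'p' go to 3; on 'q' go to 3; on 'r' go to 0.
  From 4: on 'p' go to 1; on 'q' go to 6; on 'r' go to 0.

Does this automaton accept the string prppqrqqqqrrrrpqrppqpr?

Yes

0 → 0 → 0 → 0 → 0 → 1 → 5 → 6 → 3 → 2 → 1 → 5 → 1 → 5 → 1 → 5 → 6 → 0 → 0 → 0 → 1 → 5 → 1
End state 1 is accepting.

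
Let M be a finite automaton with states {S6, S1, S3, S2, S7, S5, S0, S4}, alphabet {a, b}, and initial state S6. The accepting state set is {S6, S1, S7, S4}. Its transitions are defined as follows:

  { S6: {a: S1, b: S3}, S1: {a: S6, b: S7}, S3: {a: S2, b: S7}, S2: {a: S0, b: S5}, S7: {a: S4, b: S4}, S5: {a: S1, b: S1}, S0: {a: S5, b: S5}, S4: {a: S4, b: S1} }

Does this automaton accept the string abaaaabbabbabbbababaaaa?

S6 → S1 → S7 → S4 → S4 → S4 → S4 → S1 → S7 → S4 → S1 → S7 → S4 → S1 → S7 → S4 → S4 → S1 → S6 → S3 → S2 → S0 → S5 → S1
End state S1 is accepting.

Yes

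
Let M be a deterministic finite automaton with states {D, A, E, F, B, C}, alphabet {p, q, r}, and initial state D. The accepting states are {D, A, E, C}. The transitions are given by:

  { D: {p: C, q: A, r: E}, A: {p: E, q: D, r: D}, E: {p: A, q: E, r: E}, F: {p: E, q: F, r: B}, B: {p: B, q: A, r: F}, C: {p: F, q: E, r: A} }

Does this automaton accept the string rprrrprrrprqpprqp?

Trace: D -r-> E -p-> A -r-> D -r-> E -r-> E -p-> A -r-> D -r-> E -r-> E -p-> A -r-> D -q-> A -p-> E -p-> A -r-> D -q-> A -p-> E
End state E is accepting.

Yes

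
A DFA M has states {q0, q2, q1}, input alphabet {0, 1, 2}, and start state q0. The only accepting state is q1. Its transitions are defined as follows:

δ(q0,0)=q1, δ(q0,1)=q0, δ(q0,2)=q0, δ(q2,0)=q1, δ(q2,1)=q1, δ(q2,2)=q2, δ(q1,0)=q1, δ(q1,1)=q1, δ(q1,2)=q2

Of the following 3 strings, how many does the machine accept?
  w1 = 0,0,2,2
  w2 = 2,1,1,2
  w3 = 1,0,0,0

1

w1: q0 → q1 → q1 → q2 → q2  → end q2, rejected
w2: q0 → q0 → q0 → q0 → q0  → end q0, rejected
w3: q0 → q0 → q1 → q1 → q1  → end q1, accepted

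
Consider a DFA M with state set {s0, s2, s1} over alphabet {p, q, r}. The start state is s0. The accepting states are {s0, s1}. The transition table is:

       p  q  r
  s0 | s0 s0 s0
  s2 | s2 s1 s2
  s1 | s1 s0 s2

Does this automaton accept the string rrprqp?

Yes

s0 → s0 → s0 → s0 → s0 → s0 → s0
End state s0 is accepting.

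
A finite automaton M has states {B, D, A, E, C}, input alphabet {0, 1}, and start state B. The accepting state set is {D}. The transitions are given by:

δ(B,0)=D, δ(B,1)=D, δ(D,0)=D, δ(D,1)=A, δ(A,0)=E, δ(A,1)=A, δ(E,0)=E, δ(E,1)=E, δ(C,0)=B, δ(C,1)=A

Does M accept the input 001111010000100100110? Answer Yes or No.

No

B → D → D → A → A → A → A → E → E → E → E → E → E → E → E → E → E → E → E → E → E → E
End state E is not accepting.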